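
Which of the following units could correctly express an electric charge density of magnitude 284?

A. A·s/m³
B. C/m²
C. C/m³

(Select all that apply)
A, C

electric charge density has SI base units: A * s / m^3

Checking each option against A * s / m^3:
  A. A·s/m³: ✓ matches
  B. C/m²: ✗ does not match
  C. C/m³: ✓ matches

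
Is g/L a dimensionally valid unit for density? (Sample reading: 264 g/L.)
Yes

density has SI base units: kg / m^3
g/L reduces to the same SI base units, so it is a valid unit for density.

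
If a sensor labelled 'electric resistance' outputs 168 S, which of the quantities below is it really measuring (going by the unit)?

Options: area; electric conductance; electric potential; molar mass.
electric conductance

electric resistance should have units dimensionally equivalent to kg * m^2 / (A^2 * s^3) (e.g. Ω).
The given unit 'S' reduces to A^2 * s^3 / (kg * m^2). Of the listed options, that is the dimensionality of electric conductance.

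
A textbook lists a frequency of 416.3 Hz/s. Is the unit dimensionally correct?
No

frequency has SI base units: 1 / s
Hz/s does NOT reduce to 1 / s; a valid unit for frequency would be e.g. Hz.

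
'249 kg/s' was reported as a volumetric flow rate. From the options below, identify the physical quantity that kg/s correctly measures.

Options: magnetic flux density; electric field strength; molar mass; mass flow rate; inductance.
mass flow rate

volumetric flow rate should have units dimensionally equivalent to m^3 / s (e.g. m³/s).
The given unit 'kg/s' reduces to kg / s. Of the listed options, that is the dimensionality of mass flow rate.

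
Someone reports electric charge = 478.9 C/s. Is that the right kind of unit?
No

electric charge has SI base units: A * s
C/s does NOT reduce to A * s; a valid unit for electric charge would be e.g. C.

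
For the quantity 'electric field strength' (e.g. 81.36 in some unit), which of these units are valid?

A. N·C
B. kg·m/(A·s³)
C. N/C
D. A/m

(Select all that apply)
B, C

electric field strength has SI base units: kg * m / (A * s^3)

Checking each option against kg * m / (A * s^3):
  A. N·C: ✗ does not match
  B. kg·m/(A·s³): ✓ matches
  C. N/C: ✓ matches
  D. A/m: ✗ does not match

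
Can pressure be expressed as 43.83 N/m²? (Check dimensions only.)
Yes

pressure has SI base units: kg / (m * s^2)
N/m² reduces to the same SI base units, so it is a valid unit for pressure.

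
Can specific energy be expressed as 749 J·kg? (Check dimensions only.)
No

specific energy has SI base units: m^2 / s^2
J·kg does NOT reduce to m^2 / s^2; a valid unit for specific energy would be e.g. J/kg.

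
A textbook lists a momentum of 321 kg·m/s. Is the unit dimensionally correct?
Yes

momentum has SI base units: kg * m / s
kg·m/s reduces to the same SI base units, so it is a valid unit for momentum.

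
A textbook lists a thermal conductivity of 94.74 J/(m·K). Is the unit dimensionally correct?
No

thermal conductivity has SI base units: kg * m / (s^3 * K)
J/(m·K) does NOT reduce to kg * m / (s^3 * K); a valid unit for thermal conductivity would be e.g. W/(m·K).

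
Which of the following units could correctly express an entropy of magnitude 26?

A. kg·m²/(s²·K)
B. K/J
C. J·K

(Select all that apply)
A

entropy has SI base units: kg * m^2 / (s^2 * K)

Checking each option against kg * m^2 / (s^2 * K):
  A. kg·m²/(s²·K): ✓ matches
  B. K/J: ✗ does not match
  C. J·K: ✗ does not match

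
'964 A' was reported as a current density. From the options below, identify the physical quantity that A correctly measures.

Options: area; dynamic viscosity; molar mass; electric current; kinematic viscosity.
electric current

current density should have units dimensionally equivalent to A / m^2 (e.g. A/m²).
The given unit 'A' reduces to A. Of the listed options, that is the dimensionality of electric current.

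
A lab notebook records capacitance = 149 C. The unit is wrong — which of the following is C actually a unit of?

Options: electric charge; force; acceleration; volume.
electric charge

capacitance should have units dimensionally equivalent to A^2 * s^4 / (kg * m^2) (e.g. F).
The given unit 'C' reduces to A * s. Of the listed options, that is the dimensionality of electric charge.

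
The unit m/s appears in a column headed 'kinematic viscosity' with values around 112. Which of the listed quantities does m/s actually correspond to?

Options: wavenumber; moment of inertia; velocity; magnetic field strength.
velocity

kinematic viscosity should have units dimensionally equivalent to m^2 / s (e.g. m²/s).
The given unit 'm/s' reduces to m / s. Of the listed options, that is the dimensionality of velocity.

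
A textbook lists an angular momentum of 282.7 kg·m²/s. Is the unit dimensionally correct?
Yes

angular momentum has SI base units: kg * m^2 / s
kg·m²/s reduces to the same SI base units, so it is a valid unit for angular momentum.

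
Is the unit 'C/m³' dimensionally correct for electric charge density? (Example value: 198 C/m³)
Yes

electric charge density has SI base units: A * s / m^3
C/m³ reduces to the same SI base units, so it is a valid unit for electric charge density.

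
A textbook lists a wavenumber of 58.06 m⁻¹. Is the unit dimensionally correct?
Yes

wavenumber has SI base units: 1 / m
m⁻¹ reduces to the same SI base units, so it is a valid unit for wavenumber.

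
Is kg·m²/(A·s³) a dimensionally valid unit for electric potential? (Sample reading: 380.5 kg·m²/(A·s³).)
Yes

electric potential has SI base units: kg * m^2 / (A * s^3)
kg·m²/(A·s³) reduces to the same SI base units, so it is a valid unit for electric potential.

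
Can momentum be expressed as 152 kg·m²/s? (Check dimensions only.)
No

momentum has SI base units: kg * m / s
kg·m²/s does NOT reduce to kg * m / s; a valid unit for momentum would be e.g. kg·m/s.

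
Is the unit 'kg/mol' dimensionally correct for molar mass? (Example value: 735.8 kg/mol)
Yes

molar mass has SI base units: kg / mol
kg/mol reduces to the same SI base units, so it is a valid unit for molar mass.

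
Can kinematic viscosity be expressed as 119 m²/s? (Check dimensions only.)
Yes

kinematic viscosity has SI base units: m^2 / s
m²/s reduces to the same SI base units, so it is a valid unit for kinematic viscosity.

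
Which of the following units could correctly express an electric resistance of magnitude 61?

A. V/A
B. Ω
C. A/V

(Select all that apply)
A, B

electric resistance has SI base units: kg * m^2 / (A^2 * s^3)

Checking each option against kg * m^2 / (A^2 * s^3):
  A. V/A: ✓ matches
  B. Ω: ✓ matches
  C. A/V: ✗ does not match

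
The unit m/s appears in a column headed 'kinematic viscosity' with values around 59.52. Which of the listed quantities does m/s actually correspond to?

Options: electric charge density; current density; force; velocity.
velocity

kinematic viscosity should have units dimensionally equivalent to m^2 / s (e.g. m²/s).
The given unit 'm/s' reduces to m / s. Of the listed options, that is the dimensionality of velocity.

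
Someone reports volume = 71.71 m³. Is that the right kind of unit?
Yes

volume has SI base units: m^3
m³ reduces to the same SI base units, so it is a valid unit for volume.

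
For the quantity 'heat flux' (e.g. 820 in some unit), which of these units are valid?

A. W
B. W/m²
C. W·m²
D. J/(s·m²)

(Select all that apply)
B, D

heat flux has SI base units: kg / s^3

Checking each option against kg / s^3:
  A. W: ✗ does not match
  B. W/m²: ✓ matches
  C. W·m²: ✗ does not match
  D. J/(s·m²): ✓ matches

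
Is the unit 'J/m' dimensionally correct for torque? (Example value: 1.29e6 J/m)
No

torque has SI base units: kg * m^2 / s^2
J/m does NOT reduce to kg * m^2 / s^2; a valid unit for torque would be e.g. N·m.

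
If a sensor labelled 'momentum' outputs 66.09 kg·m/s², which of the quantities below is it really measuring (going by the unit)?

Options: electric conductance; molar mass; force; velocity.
force

momentum should have units dimensionally equivalent to kg * m / s (e.g. kg·m/s).
The given unit 'kg·m/s²' reduces to kg * m / s^2. Of the listed options, that is the dimensionality of force.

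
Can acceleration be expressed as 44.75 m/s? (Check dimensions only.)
No

acceleration has SI base units: m / s^2
m/s does NOT reduce to m / s^2; a valid unit for acceleration would be e.g. m/s².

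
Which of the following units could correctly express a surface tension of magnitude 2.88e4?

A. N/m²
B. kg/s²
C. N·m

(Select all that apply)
B

surface tension has SI base units: kg / s^2

Checking each option against kg / s^2:
  A. N/m²: ✗ does not match
  B. kg/s²: ✓ matches
  C. N·m: ✗ does not match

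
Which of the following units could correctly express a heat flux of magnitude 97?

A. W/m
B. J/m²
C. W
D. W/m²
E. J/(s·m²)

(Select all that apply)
D, E

heat flux has SI base units: kg / s^3

Checking each option against kg / s^3:
  A. W/m: ✗ does not match
  B. J/m²: ✗ does not match
  C. W: ✗ does not match
  D. W/m²: ✓ matches
  E. J/(s·m²): ✓ matches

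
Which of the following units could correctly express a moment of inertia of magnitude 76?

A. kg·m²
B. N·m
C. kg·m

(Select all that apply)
A

moment of inertia has SI base units: kg * m^2

Checking each option against kg * m^2:
  A. kg·m²: ✓ matches
  B. N·m: ✗ does not match
  C. kg·m: ✗ does not match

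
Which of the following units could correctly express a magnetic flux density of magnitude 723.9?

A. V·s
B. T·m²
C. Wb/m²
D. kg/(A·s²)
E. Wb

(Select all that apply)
C, D

magnetic flux density has SI base units: kg / (A * s^2)

Checking each option against kg / (A * s^2):
  A. V·s: ✗ does not match
  B. T·m²: ✗ does not match
  C. Wb/m²: ✓ matches
  D. kg/(A·s²): ✓ matches
  E. Wb: ✗ does not match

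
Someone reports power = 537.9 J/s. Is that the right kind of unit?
Yes

power has SI base units: kg * m^2 / s^3
J/s reduces to the same SI base units, so it is a valid unit for power.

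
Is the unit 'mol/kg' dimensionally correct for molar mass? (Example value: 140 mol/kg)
No

molar mass has SI base units: kg / mol
mol/kg does NOT reduce to kg / mol; a valid unit for molar mass would be e.g. kg/mol.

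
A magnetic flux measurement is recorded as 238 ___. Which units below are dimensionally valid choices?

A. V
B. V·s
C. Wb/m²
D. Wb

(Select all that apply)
B, D

magnetic flux has SI base units: kg * m^2 / (A * s^2)

Checking each option against kg * m^2 / (A * s^2):
  A. V: ✗ does not match
  B. V·s: ✓ matches
  C. Wb/m²: ✗ does not match
  D. Wb: ✓ matches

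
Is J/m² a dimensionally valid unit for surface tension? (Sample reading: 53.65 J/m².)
Yes

surface tension has SI base units: kg / s^2
J/m² reduces to the same SI base units, so it is a valid unit for surface tension.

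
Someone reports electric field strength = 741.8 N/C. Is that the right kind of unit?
Yes

electric field strength has SI base units: kg * m / (A * s^3)
N/C reduces to the same SI base units, so it is a valid unit for electric field strength.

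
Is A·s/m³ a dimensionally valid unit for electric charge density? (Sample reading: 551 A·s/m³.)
Yes

electric charge density has SI base units: A * s / m^3
A·s/m³ reduces to the same SI base units, so it is a valid unit for electric charge density.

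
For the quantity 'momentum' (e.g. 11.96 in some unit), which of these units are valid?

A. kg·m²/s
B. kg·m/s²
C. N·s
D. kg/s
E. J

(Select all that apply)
C

momentum has SI base units: kg * m / s

Checking each option against kg * m / s:
  A. kg·m²/s: ✗ does not match
  B. kg·m/s²: ✗ does not match
  C. N·s: ✓ matches
  D. kg/s: ✗ does not match
  E. J: ✗ does not match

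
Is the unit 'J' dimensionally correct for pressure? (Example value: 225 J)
No

pressure has SI base units: kg / (m * s^2)
J does NOT reduce to kg / (m * s^2); a valid unit for pressure would be e.g. Pa.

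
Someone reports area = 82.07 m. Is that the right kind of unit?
No

area has SI base units: m^2
m does NOT reduce to m^2; a valid unit for area would be e.g. m².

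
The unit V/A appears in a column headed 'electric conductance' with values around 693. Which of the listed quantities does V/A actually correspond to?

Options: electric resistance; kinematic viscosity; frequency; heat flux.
electric resistance

electric conductance should have units dimensionally equivalent to A^2 * s^3 / (kg * m^2) (e.g. S).
The given unit 'V/A' reduces to kg * m^2 / (A^2 * s^3). Of the listed options, that is the dimensionality of electric resistance.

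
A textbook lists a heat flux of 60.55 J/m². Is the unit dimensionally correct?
No

heat flux has SI base units: kg / s^3
J/m² does NOT reduce to kg / s^3; a valid unit for heat flux would be e.g. W/m².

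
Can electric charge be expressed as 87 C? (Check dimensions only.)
Yes

electric charge has SI base units: A * s
C reduces to the same SI base units, so it is a valid unit for electric charge.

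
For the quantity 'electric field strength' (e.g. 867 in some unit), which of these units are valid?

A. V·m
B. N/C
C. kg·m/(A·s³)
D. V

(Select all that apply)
B, C

electric field strength has SI base units: kg * m / (A * s^3)

Checking each option against kg * m / (A * s^3):
  A. V·m: ✗ does not match
  B. N/C: ✓ matches
  C. kg·m/(A·s³): ✓ matches
  D. V: ✗ does not match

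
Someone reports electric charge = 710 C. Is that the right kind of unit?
Yes

electric charge has SI base units: A * s
C reduces to the same SI base units, so it is a valid unit for electric charge.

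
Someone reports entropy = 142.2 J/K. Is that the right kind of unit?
Yes

entropy has SI base units: kg * m^2 / (s^2 * K)
J/K reduces to the same SI base units, so it is a valid unit for entropy.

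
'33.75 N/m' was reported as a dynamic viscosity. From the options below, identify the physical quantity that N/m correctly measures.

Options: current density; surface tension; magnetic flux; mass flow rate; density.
surface tension

dynamic viscosity should have units dimensionally equivalent to kg / (m * s) (e.g. Pa·s).
The given unit 'N/m' reduces to kg / s^2. Of the listed options, that is the dimensionality of surface tension.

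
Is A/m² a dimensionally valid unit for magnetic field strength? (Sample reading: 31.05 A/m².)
No

magnetic field strength has SI base units: A / m
A/m² does NOT reduce to A / m; a valid unit for magnetic field strength would be e.g. A/m.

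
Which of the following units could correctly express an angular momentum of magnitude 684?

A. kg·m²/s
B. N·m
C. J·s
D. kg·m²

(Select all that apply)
A, C

angular momentum has SI base units: kg * m^2 / s

Checking each option against kg * m^2 / s:
  A. kg·m²/s: ✓ matches
  B. N·m: ✗ does not match
  C. J·s: ✓ matches
  D. kg·m²: ✗ does not match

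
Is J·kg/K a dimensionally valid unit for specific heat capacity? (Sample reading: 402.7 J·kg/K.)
No

specific heat capacity has SI base units: m^2 / (s^2 * K)
J·kg/K does NOT reduce to m^2 / (s^2 * K); a valid unit for specific heat capacity would be e.g. J/(kg·K).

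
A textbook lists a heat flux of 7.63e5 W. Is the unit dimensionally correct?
No

heat flux has SI base units: kg / s^3
W does NOT reduce to kg / s^3; a valid unit for heat flux would be e.g. W/m².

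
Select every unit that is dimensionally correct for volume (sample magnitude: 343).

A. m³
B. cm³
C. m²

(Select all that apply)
A, B

volume has SI base units: m^3

Checking each option against m^3:
  A. m³: ✓ matches
  B. cm³: ✓ matches
  C. m²: ✗ does not match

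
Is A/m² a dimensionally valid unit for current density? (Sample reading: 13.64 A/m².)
Yes

current density has SI base units: A / m^2
A/m² reduces to the same SI base units, so it is a valid unit for current density.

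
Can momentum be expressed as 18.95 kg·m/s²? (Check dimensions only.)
No

momentum has SI base units: kg * m / s
kg·m/s² does NOT reduce to kg * m / s; a valid unit for momentum would be e.g. kg·m/s.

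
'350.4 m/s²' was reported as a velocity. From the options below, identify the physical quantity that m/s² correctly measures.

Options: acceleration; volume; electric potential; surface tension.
acceleration

velocity should have units dimensionally equivalent to m / s (e.g. m/s).
The given unit 'm/s²' reduces to m / s^2. Of the listed options, that is the dimensionality of acceleration.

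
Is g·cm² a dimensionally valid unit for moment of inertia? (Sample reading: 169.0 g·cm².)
Yes

moment of inertia has SI base units: kg * m^2
g·cm² reduces to the same SI base units, so it is a valid unit for moment of inertia.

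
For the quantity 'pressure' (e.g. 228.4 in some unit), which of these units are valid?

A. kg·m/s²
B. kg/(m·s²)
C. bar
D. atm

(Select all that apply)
B, C, D

pressure has SI base units: kg / (m * s^2)

Checking each option against kg / (m * s^2):
  A. kg·m/s²: ✗ does not match
  B. kg/(m·s²): ✓ matches
  C. bar: ✓ matches
  D. atm: ✓ matches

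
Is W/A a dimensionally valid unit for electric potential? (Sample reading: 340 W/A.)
Yes

electric potential has SI base units: kg * m^2 / (A * s^3)
W/A reduces to the same SI base units, so it is a valid unit for electric potential.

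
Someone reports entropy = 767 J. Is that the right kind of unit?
No

entropy has SI base units: kg * m^2 / (s^2 * K)
J does NOT reduce to kg * m^2 / (s^2 * K); a valid unit for entropy would be e.g. J/K.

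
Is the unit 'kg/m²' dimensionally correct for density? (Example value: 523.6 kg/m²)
No

density has SI base units: kg / m^3
kg/m² does NOT reduce to kg / m^3; a valid unit for density would be e.g. kg/m³.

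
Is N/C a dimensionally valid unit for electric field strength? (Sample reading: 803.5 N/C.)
Yes

electric field strength has SI base units: kg * m / (A * s^3)
N/C reduces to the same SI base units, so it is a valid unit for electric field strength.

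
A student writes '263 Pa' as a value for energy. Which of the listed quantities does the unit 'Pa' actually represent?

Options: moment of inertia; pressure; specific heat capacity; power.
pressure

energy should have units dimensionally equivalent to kg * m^2 / s^2 (e.g. J).
The given unit 'Pa' reduces to kg / (m * s^2). Of the listed options, that is the dimensionality of pressure.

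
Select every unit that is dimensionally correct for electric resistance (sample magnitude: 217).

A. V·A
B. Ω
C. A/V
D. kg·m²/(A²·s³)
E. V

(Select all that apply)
B, D

electric resistance has SI base units: kg * m^2 / (A^2 * s^3)

Checking each option against kg * m^2 / (A^2 * s^3):
  A. V·A: ✗ does not match
  B. Ω: ✓ matches
  C. A/V: ✗ does not match
  D. kg·m²/(A²·s³): ✓ matches
  E. V: ✗ does not match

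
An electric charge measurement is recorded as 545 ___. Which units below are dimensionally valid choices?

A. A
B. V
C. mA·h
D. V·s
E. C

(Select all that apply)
C, E

electric charge has SI base units: A * s

Checking each option against A * s:
  A. A: ✗ does not match
  B. V: ✗ does not match
  C. mA·h: ✓ matches
  D. V·s: ✗ does not match
  E. C: ✓ matches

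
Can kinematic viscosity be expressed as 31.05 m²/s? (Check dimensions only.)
Yes

kinematic viscosity has SI base units: m^2 / s
m²/s reduces to the same SI base units, so it is a valid unit for kinematic viscosity.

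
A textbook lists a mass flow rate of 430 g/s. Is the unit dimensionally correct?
Yes

mass flow rate has SI base units: kg / s
g/s reduces to the same SI base units, so it is a valid unit for mass flow rate.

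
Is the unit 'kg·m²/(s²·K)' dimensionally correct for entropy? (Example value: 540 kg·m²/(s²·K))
Yes

entropy has SI base units: kg * m^2 / (s^2 * K)
kg·m²/(s²·K) reduces to the same SI base units, so it is a valid unit for entropy.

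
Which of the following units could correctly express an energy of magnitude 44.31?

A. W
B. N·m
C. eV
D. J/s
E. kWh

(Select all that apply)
B, C, E

energy has SI base units: kg * m^2 / s^2

Checking each option against kg * m^2 / s^2:
  A. W: ✗ does not match
  B. N·m: ✓ matches
  C. eV: ✓ matches
  D. J/s: ✗ does not match
  E. kWh: ✓ matches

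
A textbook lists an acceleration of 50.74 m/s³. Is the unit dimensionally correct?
No

acceleration has SI base units: m / s^2
m/s³ does NOT reduce to m / s^2; a valid unit for acceleration would be e.g. m/s².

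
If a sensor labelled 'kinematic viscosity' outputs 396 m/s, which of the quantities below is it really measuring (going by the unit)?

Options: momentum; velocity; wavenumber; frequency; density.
velocity

kinematic viscosity should have units dimensionally equivalent to m^2 / s (e.g. m²/s).
The given unit 'm/s' reduces to m / s. Of the listed options, that is the dimensionality of velocity.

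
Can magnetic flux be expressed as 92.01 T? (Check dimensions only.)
No

magnetic flux has SI base units: kg * m^2 / (A * s^2)
T does NOT reduce to kg * m^2 / (A * s^2); a valid unit for magnetic flux would be e.g. Wb.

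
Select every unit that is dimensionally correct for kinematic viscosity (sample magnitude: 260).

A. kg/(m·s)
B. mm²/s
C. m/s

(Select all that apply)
B

kinematic viscosity has SI base units: m^2 / s

Checking each option against m^2 / s:
  A. kg/(m·s): ✗ does not match
  B. mm²/s: ✓ matches
  C. m/s: ✗ does not match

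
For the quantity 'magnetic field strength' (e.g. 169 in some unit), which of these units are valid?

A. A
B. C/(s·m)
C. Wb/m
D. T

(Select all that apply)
B

magnetic field strength has SI base units: A / m

Checking each option against A / m:
  A. A: ✗ does not match
  B. C/(s·m): ✓ matches
  C. Wb/m: ✗ does not match
  D. T: ✗ does not match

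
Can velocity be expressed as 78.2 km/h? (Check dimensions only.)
Yes

velocity has SI base units: m / s
km/h reduces to the same SI base units, so it is a valid unit for velocity.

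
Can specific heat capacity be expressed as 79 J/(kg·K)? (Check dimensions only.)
Yes

specific heat capacity has SI base units: m^2 / (s^2 * K)
J/(kg·K) reduces to the same SI base units, so it is a valid unit for specific heat capacity.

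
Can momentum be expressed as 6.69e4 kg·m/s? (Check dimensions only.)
Yes

momentum has SI base units: kg * m / s
kg·m/s reduces to the same SI base units, so it is a valid unit for momentum.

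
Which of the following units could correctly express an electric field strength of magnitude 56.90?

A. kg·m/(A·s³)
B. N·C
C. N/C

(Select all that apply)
A, C

electric field strength has SI base units: kg * m / (A * s^3)

Checking each option against kg * m / (A * s^3):
  A. kg·m/(A·s³): ✓ matches
  B. N·C: ✗ does not match
  C. N/C: ✓ matches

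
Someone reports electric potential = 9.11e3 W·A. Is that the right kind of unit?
No

electric potential has SI base units: kg * m^2 / (A * s^3)
W·A does NOT reduce to kg * m^2 / (A * s^3); a valid unit for electric potential would be e.g. V.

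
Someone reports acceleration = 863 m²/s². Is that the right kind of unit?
No

acceleration has SI base units: m / s^2
m²/s² does NOT reduce to m / s^2; a valid unit for acceleration would be e.g. m/s².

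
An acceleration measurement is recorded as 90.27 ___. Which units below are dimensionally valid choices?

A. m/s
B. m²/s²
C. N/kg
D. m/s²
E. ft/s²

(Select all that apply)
C, D, E

acceleration has SI base units: m / s^2

Checking each option against m / s^2:
  A. m/s: ✗ does not match
  B. m²/s²: ✗ does not match
  C. N/kg: ✓ matches
  D. m/s²: ✓ matches
  E. ft/s²: ✓ matches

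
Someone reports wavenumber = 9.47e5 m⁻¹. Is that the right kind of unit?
Yes

wavenumber has SI base units: 1 / m
m⁻¹ reduces to the same SI base units, so it is a valid unit for wavenumber.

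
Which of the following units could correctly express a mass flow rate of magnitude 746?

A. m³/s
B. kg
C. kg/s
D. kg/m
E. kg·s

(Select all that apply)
C

mass flow rate has SI base units: kg / s

Checking each option against kg / s:
  A. m³/s: ✗ does not match
  B. kg: ✗ does not match
  C. kg/s: ✓ matches
  D. kg/m: ✗ does not match
  E. kg·s: ✗ does not match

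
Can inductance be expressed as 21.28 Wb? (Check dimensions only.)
No

inductance has SI base units: kg * m^2 / (A^2 * s^2)
Wb does NOT reduce to kg * m^2 / (A^2 * s^2); a valid unit for inductance would be e.g. H.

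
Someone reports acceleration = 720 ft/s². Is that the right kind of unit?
Yes

acceleration has SI base units: m / s^2
ft/s² reduces to the same SI base units, so it is a valid unit for acceleration.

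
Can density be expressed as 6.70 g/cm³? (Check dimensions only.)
Yes

density has SI base units: kg / m^3
g/cm³ reduces to the same SI base units, so it is a valid unit for density.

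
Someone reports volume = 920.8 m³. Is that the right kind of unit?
Yes

volume has SI base units: m^3
m³ reduces to the same SI base units, so it is a valid unit for volume.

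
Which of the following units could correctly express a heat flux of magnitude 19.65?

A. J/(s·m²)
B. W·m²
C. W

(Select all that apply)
A

heat flux has SI base units: kg / s^3

Checking each option against kg / s^3:
  A. J/(s·m²): ✓ matches
  B. W·m²: ✗ does not match
  C. W: ✗ does not match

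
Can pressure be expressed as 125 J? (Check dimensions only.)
No

pressure has SI base units: kg / (m * s^2)
J does NOT reduce to kg / (m * s^2); a valid unit for pressure would be e.g. Pa.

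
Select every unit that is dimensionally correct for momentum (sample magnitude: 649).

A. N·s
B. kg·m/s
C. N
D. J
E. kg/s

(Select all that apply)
A, B

momentum has SI base units: kg * m / s

Checking each option against kg * m / s:
  A. N·s: ✓ matches
  B. kg·m/s: ✓ matches
  C. N: ✗ does not match
  D. J: ✗ does not match
  E. kg/s: ✗ does not match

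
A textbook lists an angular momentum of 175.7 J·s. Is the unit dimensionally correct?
Yes

angular momentum has SI base units: kg * m^2 / s
J·s reduces to the same SI base units, so it is a valid unit for angular momentum.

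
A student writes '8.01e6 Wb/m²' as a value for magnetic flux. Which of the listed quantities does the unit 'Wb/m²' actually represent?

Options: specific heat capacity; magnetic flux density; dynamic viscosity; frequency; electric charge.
magnetic flux density

magnetic flux should have units dimensionally equivalent to kg * m^2 / (A * s^2) (e.g. Wb).
The given unit 'Wb/m²' reduces to kg / (A * s^2). Of the listed options, that is the dimensionality of magnetic flux density.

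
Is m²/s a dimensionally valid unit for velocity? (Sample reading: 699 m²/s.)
No

velocity has SI base units: m / s
m²/s does NOT reduce to m / s; a valid unit for velocity would be e.g. m/s.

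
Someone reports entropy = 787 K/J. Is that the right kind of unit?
No

entropy has SI base units: kg * m^2 / (s^2 * K)
K/J does NOT reduce to kg * m^2 / (s^2 * K); a valid unit for entropy would be e.g. J/K.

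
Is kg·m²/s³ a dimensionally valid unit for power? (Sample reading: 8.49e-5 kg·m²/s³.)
Yes

power has SI base units: kg * m^2 / s^3
kg·m²/s³ reduces to the same SI base units, so it is a valid unit for power.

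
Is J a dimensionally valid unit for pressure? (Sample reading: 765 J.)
No

pressure has SI base units: kg / (m * s^2)
J does NOT reduce to kg / (m * s^2); a valid unit for pressure would be e.g. Pa.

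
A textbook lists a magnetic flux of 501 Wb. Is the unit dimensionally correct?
Yes

magnetic flux has SI base units: kg * m^2 / (A * s^2)
Wb reduces to the same SI base units, so it is a valid unit for magnetic flux.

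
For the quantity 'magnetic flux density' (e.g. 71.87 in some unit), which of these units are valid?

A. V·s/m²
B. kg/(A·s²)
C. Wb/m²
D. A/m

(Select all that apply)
A, B, C

magnetic flux density has SI base units: kg / (A * s^2)

Checking each option against kg / (A * s^2):
  A. V·s/m²: ✓ matches
  B. kg/(A·s²): ✓ matches
  C. Wb/m²: ✓ matches
  D. A/m: ✗ does not match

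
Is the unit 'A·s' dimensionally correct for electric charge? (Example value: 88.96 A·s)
Yes

electric charge has SI base units: A * s
A·s reduces to the same SI base units, so it is a valid unit for electric charge.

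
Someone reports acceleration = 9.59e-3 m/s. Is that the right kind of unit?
No

acceleration has SI base units: m / s^2
m/s does NOT reduce to m / s^2; a valid unit for acceleration would be e.g. m/s².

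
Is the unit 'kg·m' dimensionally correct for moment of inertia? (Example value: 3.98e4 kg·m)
No

moment of inertia has SI base units: kg * m^2
kg·m does NOT reduce to kg * m^2; a valid unit for moment of inertia would be e.g. kg·m².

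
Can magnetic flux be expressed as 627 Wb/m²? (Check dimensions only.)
No

magnetic flux has SI base units: kg * m^2 / (A * s^2)
Wb/m² does NOT reduce to kg * m^2 / (A * s^2); a valid unit for magnetic flux would be e.g. Wb.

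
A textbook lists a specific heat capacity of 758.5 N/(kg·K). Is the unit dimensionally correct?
No

specific heat capacity has SI base units: m^2 / (s^2 * K)
N/(kg·K) does NOT reduce to m^2 / (s^2 * K); a valid unit for specific heat capacity would be e.g. J/(kg·K).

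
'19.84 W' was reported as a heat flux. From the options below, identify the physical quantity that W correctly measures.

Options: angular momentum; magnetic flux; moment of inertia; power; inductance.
power

heat flux should have units dimensionally equivalent to kg / s^3 (e.g. W/m²).
The given unit 'W' reduces to kg * m^2 / s^3. Of the listed options, that is the dimensionality of power.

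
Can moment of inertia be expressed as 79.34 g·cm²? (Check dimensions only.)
Yes

moment of inertia has SI base units: kg * m^2
g·cm² reduces to the same SI base units, so it is a valid unit for moment of inertia.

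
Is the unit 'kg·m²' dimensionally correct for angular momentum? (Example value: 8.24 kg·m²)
No

angular momentum has SI base units: kg * m^2 / s
kg·m² does NOT reduce to kg * m^2 / s; a valid unit for angular momentum would be e.g. kg·m²/s.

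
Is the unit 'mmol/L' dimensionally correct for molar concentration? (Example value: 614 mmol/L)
Yes

molar concentration has SI base units: mol / m^3
mmol/L reduces to the same SI base units, so it is a valid unit for molar concentration.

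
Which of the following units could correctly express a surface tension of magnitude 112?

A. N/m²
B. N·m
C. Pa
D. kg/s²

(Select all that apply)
D

surface tension has SI base units: kg / s^2

Checking each option against kg / s^2:
  A. N/m²: ✗ does not match
  B. N·m: ✗ does not match
  C. Pa: ✗ does not match
  D. kg/s²: ✓ matches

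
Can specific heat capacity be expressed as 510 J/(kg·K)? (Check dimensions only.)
Yes

specific heat capacity has SI base units: m^2 / (s^2 * K)
J/(kg·K) reduces to the same SI base units, so it is a valid unit for specific heat capacity.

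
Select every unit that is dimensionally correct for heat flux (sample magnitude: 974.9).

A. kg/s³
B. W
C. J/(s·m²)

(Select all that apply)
A, C

heat flux has SI base units: kg / s^3

Checking each option against kg / s^3:
  A. kg/s³: ✓ matches
  B. W: ✗ does not match
  C. J/(s·m²): ✓ matches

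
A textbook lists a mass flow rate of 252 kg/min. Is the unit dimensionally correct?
Yes

mass flow rate has SI base units: kg / s
kg/min reduces to the same SI base units, so it is a valid unit for mass flow rate.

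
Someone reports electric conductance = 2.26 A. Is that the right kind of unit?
No

electric conductance has SI base units: A^2 * s^3 / (kg * m^2)
A does NOT reduce to A^2 * s^3 / (kg * m^2); a valid unit for electric conductance would be e.g. S.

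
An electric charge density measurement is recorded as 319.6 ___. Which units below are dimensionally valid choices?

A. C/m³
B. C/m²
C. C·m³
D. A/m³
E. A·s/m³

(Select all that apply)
A, E

electric charge density has SI base units: A * s / m^3

Checking each option against A * s / m^3:
  A. C/m³: ✓ matches
  B. C/m²: ✗ does not match
  C. C·m³: ✗ does not match
  D. A/m³: ✗ does not match
  E. A·s/m³: ✓ matches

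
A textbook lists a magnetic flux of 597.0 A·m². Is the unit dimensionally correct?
No

magnetic flux has SI base units: kg * m^2 / (A * s^2)
A·m² does NOT reduce to kg * m^2 / (A * s^2); a valid unit for magnetic flux would be e.g. Wb.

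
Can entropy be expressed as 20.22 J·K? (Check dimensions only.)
No

entropy has SI base units: kg * m^2 / (s^2 * K)
J·K does NOT reduce to kg * m^2 / (s^2 * K); a valid unit for entropy would be e.g. J/K.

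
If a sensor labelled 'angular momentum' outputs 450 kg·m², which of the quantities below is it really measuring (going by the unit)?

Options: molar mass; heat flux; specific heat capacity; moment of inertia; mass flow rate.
moment of inertia

angular momentum should have units dimensionally equivalent to kg * m^2 / s (e.g. kg·m²/s).
The given unit 'kg·m²' reduces to kg * m^2. Of the listed options, that is the dimensionality of moment of inertia.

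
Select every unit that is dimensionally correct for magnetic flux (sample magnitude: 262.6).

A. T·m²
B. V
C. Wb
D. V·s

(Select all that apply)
A, C, D

magnetic flux has SI base units: kg * m^2 / (A * s^2)

Checking each option against kg * m^2 / (A * s^2):
  A. T·m²: ✓ matches
  B. V: ✗ does not match
  C. Wb: ✓ matches
  D. V·s: ✓ matches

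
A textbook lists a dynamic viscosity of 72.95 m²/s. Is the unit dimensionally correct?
No

dynamic viscosity has SI base units: kg / (m * s)
m²/s does NOT reduce to kg / (m * s); a valid unit for dynamic viscosity would be e.g. Pa·s.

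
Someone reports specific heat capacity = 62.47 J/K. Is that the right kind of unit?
No

specific heat capacity has SI base units: m^2 / (s^2 * K)
J/K does NOT reduce to m^2 / (s^2 * K); a valid unit for specific heat capacity would be e.g. J/(kg·K).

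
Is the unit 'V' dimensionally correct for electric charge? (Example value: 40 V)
No

electric charge has SI base units: A * s
V does NOT reduce to A * s; a valid unit for electric charge would be e.g. C.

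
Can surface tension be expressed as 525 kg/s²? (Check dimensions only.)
Yes

surface tension has SI base units: kg / s^2
kg/s² reduces to the same SI base units, so it is a valid unit for surface tension.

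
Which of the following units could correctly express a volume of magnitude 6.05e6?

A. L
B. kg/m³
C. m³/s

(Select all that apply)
A

volume has SI base units: m^3

Checking each option against m^3:
  A. L: ✓ matches
  B. kg/m³: ✗ does not match
  C. m³/s: ✗ does not match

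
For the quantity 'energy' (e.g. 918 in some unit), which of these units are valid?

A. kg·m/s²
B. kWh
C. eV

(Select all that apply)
B, C

energy has SI base units: kg * m^2 / s^2

Checking each option against kg * m^2 / s^2:
  A. kg·m/s²: ✗ does not match
  B. kWh: ✓ matches
  C. eV: ✓ matches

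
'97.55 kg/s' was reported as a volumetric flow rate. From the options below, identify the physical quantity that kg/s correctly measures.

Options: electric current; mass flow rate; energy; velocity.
mass flow rate

volumetric flow rate should have units dimensionally equivalent to m^3 / s (e.g. m³/s).
The given unit 'kg/s' reduces to kg / s. Of the listed options, that is the dimensionality of mass flow rate.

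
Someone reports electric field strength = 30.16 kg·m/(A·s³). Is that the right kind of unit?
Yes

electric field strength has SI base units: kg * m / (A * s^3)
kg·m/(A·s³) reduces to the same SI base units, so it is a valid unit for electric field strength.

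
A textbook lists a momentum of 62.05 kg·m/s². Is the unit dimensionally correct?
No

momentum has SI base units: kg * m / s
kg·m/s² does NOT reduce to kg * m / s; a valid unit for momentum would be e.g. kg·m/s.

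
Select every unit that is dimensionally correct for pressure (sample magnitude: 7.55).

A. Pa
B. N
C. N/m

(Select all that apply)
A

pressure has SI base units: kg / (m * s^2)

Checking each option against kg / (m * s^2):
  A. Pa: ✓ matches
  B. N: ✗ does not match
  C. N/m: ✗ does not match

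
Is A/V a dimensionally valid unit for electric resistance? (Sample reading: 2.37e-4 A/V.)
No

electric resistance has SI base units: kg * m^2 / (A^2 * s^3)
A/V does NOT reduce to kg * m^2 / (A^2 * s^3); a valid unit for electric resistance would be e.g. Ω.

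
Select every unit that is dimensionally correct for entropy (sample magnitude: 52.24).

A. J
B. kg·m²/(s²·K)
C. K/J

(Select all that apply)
B

entropy has SI base units: kg * m^2 / (s^2 * K)

Checking each option against kg * m^2 / (s^2 * K):
  A. J: ✗ does not match
  B. kg·m²/(s²·K): ✓ matches
  C. K/J: ✗ does not match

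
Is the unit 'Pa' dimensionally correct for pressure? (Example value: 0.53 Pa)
Yes

pressure has SI base units: kg / (m * s^2)
Pa reduces to the same SI base units, so it is a valid unit for pressure.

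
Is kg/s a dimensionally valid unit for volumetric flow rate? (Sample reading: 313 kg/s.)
No

volumetric flow rate has SI base units: m^3 / s
kg/s does NOT reduce to m^3 / s; a valid unit for volumetric flow rate would be e.g. m³/s.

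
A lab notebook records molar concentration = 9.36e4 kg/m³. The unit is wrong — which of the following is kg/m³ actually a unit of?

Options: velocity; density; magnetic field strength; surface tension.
density

molar concentration should have units dimensionally equivalent to mol / m^3 (e.g. mol/m³).
The given unit 'kg/m³' reduces to kg / m^3. Of the listed options, that is the dimensionality of density.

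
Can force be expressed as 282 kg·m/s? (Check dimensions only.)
No

force has SI base units: kg * m / s^2
kg·m/s does NOT reduce to kg * m / s^2; a valid unit for force would be e.g. N.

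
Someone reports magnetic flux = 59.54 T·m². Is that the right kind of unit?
Yes

magnetic flux has SI base units: kg * m^2 / (A * s^2)
T·m² reduces to the same SI base units, so it is a valid unit for magnetic flux.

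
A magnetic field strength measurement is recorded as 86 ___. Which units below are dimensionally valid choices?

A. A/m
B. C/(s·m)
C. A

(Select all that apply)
A, B

magnetic field strength has SI base units: A / m

Checking each option against A / m:
  A. A/m: ✓ matches
  B. C/(s·m): ✓ matches
  C. A: ✗ does not match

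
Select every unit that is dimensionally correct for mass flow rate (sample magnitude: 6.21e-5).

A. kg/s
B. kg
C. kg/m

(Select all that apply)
A

mass flow rate has SI base units: kg / s

Checking each option against kg / s:
  A. kg/s: ✓ matches
  B. kg: ✗ does not match
  C. kg/m: ✗ does not match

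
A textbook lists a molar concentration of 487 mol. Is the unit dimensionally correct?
No

molar concentration has SI base units: mol / m^3
mol does NOT reduce to mol / m^3; a valid unit for molar concentration would be e.g. mol/m³.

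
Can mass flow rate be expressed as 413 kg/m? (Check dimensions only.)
No

mass flow rate has SI base units: kg / s
kg/m does NOT reduce to kg / s; a valid unit for mass flow rate would be e.g. kg/s.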